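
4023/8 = 502+7/8=502.88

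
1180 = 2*590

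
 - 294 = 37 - 331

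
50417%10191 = 9653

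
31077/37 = 31077/37 = 839.92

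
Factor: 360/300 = 6/5 = 2^1*3^1*5^( - 1)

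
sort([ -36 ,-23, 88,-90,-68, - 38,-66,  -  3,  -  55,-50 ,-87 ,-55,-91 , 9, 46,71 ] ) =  [ - 91, - 90,- 87,-68 , - 66, - 55,  -  55,-50 , - 38,-36, - 23,-3 , 9, 46, 71,88 ] 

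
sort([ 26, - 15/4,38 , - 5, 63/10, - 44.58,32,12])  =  [ - 44.58,-5, - 15/4, 63/10 , 12, 26, 32, 38]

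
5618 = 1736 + 3882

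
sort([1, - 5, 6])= [-5,1,6]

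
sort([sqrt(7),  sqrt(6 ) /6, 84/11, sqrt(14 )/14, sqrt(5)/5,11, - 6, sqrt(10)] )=[ - 6, sqrt(14) /14,sqrt ( 6)/6,sqrt(5 ) /5,sqrt(7)  ,  sqrt(10 ),84/11, 11 ]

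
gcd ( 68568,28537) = 1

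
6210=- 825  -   - 7035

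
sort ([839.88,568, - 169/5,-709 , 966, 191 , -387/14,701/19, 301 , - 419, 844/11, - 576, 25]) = [ - 709, - 576, - 419, - 169/5,-387/14, 25, 701/19 , 844/11, 191, 301, 568, 839.88,966] 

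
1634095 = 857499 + 776596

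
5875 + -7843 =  - 1968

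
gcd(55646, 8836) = 2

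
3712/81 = 45 + 67/81 = 45.83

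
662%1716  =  662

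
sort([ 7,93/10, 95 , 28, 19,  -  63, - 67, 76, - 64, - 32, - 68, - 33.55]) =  [- 68, - 67 ,-64,-63,- 33.55, -32,7 , 93/10, 19,28 , 76, 95 ] 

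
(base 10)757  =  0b1011110101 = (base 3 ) 1001001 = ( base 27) 111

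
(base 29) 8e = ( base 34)78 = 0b11110110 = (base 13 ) 15c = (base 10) 246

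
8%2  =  0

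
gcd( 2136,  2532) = 12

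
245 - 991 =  -746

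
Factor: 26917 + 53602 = 73^1*1103^1 =80519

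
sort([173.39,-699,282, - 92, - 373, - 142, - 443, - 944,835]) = [ - 944,-699, - 443, - 373, - 142, - 92,173.39,282,835]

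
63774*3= 191322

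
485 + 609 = 1094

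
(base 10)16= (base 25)g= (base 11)15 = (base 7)22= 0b10000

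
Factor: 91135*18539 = 5^1*11^1*1657^1*18539^1 = 1689551765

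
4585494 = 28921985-24336491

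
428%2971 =428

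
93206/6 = 15534 + 1/3 = 15534.33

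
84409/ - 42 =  - 2010 + 11/42  =  - 2009.74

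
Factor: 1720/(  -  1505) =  - 8/7 = - 2^3*7^( - 1)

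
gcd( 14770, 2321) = 211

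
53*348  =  18444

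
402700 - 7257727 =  - 6855027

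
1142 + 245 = 1387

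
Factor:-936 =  - 2^3 * 3^2 * 13^1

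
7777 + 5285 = 13062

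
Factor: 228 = 2^2*3^1*19^1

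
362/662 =181/331  =  0.55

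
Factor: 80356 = 2^2*20089^1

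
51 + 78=129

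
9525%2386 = 2367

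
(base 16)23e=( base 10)574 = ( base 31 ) IG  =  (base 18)1DG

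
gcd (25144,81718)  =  6286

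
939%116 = 11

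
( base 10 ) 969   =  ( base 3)1022220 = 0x3c9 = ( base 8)1711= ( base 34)SH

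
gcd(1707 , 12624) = 3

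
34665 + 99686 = 134351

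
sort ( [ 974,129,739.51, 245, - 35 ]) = [ - 35, 129, 245, 739.51, 974]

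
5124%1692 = 48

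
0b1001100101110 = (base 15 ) 16c5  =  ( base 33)4GQ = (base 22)A34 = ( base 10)4910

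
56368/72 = 7046/9 = 782.89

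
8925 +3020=11945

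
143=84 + 59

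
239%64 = 47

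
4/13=4/13 = 0.31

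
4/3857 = 4/3857 = 0.00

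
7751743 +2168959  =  9920702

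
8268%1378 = 0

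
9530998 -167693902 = -158162904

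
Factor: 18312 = 2^3 *3^1*7^1*109^1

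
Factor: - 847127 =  - 17^1*49831^1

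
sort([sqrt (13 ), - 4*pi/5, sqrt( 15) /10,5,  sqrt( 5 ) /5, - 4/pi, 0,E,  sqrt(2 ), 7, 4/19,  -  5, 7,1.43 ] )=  [ -5, - 4*pi/5, - 4/pi,0 , 4/19, sqrt( 15) /10, sqrt( 5) /5, sqrt(2 ), 1.43, E , sqrt(13),5,7,7]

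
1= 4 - 3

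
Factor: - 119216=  - 2^4 * 7451^1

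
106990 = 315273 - 208283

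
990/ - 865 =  - 2 + 148/173 = - 1.14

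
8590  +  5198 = 13788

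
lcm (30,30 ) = 30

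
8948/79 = 113+21/79 = 113.27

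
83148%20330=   1828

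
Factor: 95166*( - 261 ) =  -24838326 = - 2^1*3^4*17^1*29^1 *311^1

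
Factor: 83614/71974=431/371 = 7^( - 1)*53^( -1 )*431^1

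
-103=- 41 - 62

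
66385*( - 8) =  - 531080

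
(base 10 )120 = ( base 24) 50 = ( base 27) 4C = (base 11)aa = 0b1111000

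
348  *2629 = 914892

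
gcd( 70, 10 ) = 10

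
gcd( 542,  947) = 1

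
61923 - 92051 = - 30128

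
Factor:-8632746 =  - 2^1*3^2*53^1*9049^1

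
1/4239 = 1/4239 = 0.00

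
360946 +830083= 1191029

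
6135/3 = 2045 = 2045.00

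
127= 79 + 48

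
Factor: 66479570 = 2^1*5^1*2003^1*3319^1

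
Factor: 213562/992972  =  2^( - 1 )*106781^1 * 248243^( - 1) = 106781/496486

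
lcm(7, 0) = 0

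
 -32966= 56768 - 89734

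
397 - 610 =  - 213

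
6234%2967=300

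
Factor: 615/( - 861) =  - 5/7 =-  5^1*7^ ( - 1 ) 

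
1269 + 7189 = 8458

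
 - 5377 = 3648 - 9025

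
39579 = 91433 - 51854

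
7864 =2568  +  5296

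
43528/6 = 21764/3 = 7254.67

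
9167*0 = 0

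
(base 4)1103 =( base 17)4F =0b1010011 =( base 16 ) 53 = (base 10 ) 83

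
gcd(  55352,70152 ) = 296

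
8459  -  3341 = 5118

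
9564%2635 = 1659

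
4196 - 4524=-328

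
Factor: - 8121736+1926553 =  - 3^1*29^1  *  71209^1 = - 6195183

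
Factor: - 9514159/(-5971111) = 19^( - 1)*131^(-1)*2399^( - 1 )*9514159^1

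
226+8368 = 8594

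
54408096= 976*55746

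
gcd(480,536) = 8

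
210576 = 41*5136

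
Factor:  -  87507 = - 3^3*7^1*463^1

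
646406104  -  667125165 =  - 20719061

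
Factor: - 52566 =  - 2^1*3^1 * 8761^1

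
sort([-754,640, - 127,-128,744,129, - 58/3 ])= [ - 754, - 128, - 127, - 58/3,129, 640 , 744] 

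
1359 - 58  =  1301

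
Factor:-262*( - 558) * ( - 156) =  - 2^4*3^3*13^1*31^1*131^1 = - 22806576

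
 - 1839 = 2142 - 3981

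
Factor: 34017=3^1 *17^1*23^1*29^1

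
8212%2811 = 2590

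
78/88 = 39/44 =0.89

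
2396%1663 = 733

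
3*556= 1668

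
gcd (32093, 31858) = 1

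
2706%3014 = 2706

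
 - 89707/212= - 89707/212=- 423.15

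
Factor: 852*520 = 443040 = 2^5*3^1*5^1 * 13^1 * 71^1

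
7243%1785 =103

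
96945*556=53901420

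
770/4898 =385/2449=   0.16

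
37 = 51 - 14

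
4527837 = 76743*59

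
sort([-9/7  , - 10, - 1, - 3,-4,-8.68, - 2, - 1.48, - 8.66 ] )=[ - 10, - 8.68 , - 8.66, - 4, - 3, - 2, - 1.48, - 9/7,-1 ]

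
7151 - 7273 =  - 122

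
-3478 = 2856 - 6334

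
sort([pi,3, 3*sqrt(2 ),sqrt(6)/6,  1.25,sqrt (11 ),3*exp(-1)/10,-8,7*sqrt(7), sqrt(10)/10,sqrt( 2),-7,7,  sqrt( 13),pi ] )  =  [ - 8, - 7,3*exp( - 1) /10,sqrt( 10)/10,sqrt( 6) /6,1.25, sqrt( 2), 3,pi,pi,  sqrt( 11),sqrt(13), 3*sqrt( 2),7, 7*sqrt( 7) ]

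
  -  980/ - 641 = 1  +  339/641 = 1.53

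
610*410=250100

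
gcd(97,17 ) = 1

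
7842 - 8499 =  - 657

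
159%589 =159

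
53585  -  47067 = 6518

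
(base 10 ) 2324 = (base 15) a4e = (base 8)4424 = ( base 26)3ba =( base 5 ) 33244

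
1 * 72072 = 72072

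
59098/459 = 59098/459= 128.75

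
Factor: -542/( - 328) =271/164=2^(- 2)*41^( -1)*271^1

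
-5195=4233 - 9428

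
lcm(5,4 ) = 20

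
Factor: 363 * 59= 3^1*11^2*59^1 = 21417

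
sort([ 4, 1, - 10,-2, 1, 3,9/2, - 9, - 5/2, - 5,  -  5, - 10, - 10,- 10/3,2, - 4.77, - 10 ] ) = [ - 10 , -10, -10, - 10, - 9,  -  5, - 5, - 4.77, - 10/3, - 5/2, - 2, 1 , 1, 2,3, 4, 9/2] 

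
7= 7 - 0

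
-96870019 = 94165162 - 191035181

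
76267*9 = 686403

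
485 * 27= 13095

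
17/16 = 1 +1/16= 1.06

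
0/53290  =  0 =0.00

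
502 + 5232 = 5734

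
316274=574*551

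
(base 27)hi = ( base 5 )3402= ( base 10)477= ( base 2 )111011101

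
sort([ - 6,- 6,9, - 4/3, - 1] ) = [  -  6,-6, - 4/3, - 1, 9]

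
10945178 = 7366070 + 3579108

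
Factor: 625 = 5^4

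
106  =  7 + 99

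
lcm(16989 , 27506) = 577626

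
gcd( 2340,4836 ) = 156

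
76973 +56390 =133363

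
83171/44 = 1890+1/4 = 1890.25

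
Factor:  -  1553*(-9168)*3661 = 2^4*3^1* 7^1*191^1*523^1 * 1553^1 = 52124966544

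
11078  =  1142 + 9936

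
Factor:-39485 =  -5^1*53^1 * 149^1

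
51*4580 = 233580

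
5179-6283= -1104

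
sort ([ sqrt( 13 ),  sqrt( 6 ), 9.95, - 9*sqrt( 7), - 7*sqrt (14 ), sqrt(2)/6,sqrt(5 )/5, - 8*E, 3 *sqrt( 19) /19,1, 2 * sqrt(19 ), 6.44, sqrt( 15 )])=[  -  7*sqrt ( 14 ), - 9*sqrt(7 ),-8 * E,sqrt(2) /6,sqrt( 5) /5,3*sqrt( 19) /19,1,sqrt(6 ),sqrt(13), sqrt( 15 ),6.44,2*sqrt ( 19 ),9.95] 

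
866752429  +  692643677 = 1559396106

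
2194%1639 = 555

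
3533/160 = 22+13/160= 22.08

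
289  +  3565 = 3854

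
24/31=24/31 = 0.77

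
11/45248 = 11/45248 = 0.00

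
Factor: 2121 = 3^1* 7^1*101^1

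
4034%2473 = 1561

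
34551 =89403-54852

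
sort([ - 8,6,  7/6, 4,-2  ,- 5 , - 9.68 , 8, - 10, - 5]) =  [  -  10 ,  -  9.68 ,-8 , - 5,-5 , - 2 , 7/6,4, 6, 8 ]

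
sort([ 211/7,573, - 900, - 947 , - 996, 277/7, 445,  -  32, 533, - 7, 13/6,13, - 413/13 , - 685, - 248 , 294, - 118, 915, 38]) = [ - 996 , - 947, - 900, - 685,-248, - 118, - 32, - 413/13, - 7,13/6, 13,211/7, 38, 277/7,  294, 445, 533,573,915]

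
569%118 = 97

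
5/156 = 5/156 = 0.03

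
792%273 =246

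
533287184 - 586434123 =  - 53146939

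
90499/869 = 90499/869 = 104.14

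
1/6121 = 1/6121 =0.00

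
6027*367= 2211909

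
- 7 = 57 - 64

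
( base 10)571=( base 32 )hr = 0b1000111011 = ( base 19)1B1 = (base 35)GB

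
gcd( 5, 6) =1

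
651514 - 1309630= -658116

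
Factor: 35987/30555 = 53/45 = 3^( - 2)*5^ (-1)*53^1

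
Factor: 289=17^2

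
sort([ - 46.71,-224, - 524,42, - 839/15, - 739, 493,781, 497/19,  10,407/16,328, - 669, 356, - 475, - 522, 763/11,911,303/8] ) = [ - 739, - 669, - 524, - 522 , - 475,-224, - 839/15, - 46.71,10, 407/16,497/19, 303/8,42,763/11, 328,356, 493 , 781,911] 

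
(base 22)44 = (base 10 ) 92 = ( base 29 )35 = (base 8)134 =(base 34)2O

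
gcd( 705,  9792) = 3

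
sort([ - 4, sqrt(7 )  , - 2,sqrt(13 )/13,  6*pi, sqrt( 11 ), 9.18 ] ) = [ - 4, - 2,  sqrt ( 13)/13, sqrt ( 7 ), sqrt (11),9.18,6*pi ]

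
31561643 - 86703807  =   - 55142164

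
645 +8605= 9250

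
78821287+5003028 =83824315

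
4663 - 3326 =1337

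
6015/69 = 2005/23 = 87.17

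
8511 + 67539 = 76050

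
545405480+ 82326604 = 627732084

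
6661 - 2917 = 3744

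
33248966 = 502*66233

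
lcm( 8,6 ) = 24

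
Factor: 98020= 2^2*5^1*13^2*29^1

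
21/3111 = 7/1037  =  0.01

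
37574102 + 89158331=126732433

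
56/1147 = 56/1147 = 0.05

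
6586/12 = 548 + 5/6 = 548.83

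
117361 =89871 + 27490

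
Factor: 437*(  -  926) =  - 404662  =  -2^1 * 19^1*23^1*463^1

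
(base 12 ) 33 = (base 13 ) 30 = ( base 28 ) 1b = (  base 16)27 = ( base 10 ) 39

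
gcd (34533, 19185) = 3837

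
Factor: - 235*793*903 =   -  168278565 = -  3^1*5^1*7^1*13^1* 43^1*47^1*61^1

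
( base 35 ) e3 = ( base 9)607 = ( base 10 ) 493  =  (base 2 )111101101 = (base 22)109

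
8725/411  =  8725/411 = 21.23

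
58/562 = 29/281= 0.10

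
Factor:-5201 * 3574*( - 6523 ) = 121251963602 = 2^1*7^1*11^1*593^1*743^1*1787^1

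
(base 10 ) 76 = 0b1001100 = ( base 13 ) 5b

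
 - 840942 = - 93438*9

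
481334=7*68762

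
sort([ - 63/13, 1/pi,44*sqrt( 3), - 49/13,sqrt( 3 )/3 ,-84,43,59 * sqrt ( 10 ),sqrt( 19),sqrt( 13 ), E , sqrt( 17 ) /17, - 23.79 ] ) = [ - 84, - 23.79,  -  63/13, - 49/13 , sqrt( 17)/17 , 1/pi,sqrt( 3)/3,E, sqrt( 13), sqrt( 19 ),43, 44*sqrt(3),59*sqrt( 10)]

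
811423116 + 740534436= 1551957552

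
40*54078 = 2163120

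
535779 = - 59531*( - 9 ) 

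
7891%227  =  173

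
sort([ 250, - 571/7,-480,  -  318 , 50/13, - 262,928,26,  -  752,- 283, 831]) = [  -  752, - 480 , - 318, - 283,- 262, - 571/7,50/13, 26,250,831,928] 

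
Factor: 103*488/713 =2^3*23^( - 1)*31^( - 1)*61^1* 103^1 = 50264/713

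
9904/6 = 4952/3  =  1650.67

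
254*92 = 23368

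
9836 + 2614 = 12450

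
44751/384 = 116+ 69/128 =116.54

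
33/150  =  11/50 = 0.22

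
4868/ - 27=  - 181+19/27= -180.30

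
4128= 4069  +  59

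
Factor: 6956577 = 3^3*101^1*2551^1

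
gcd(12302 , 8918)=2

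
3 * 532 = 1596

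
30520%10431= 9658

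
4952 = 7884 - 2932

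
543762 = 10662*51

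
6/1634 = 3/817 = 0.00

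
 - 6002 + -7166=-13168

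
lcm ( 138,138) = 138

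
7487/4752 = 7487/4752 = 1.58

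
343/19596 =343/19596 = 0.02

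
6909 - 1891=5018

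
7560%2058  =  1386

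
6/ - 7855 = -6/7855 = - 0.00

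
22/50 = 11/25 = 0.44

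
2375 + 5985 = 8360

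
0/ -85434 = 0/1 =-0.00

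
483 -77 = 406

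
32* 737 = 23584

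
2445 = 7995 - 5550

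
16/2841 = 16/2841 = 0.01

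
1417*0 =0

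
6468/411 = 2156/137 = 15.74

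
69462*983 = 68281146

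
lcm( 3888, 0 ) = 0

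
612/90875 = 612/90875=0.01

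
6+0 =6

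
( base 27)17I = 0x3A8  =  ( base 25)1cb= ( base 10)936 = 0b1110101000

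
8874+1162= 10036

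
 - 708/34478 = - 1 +16885/17239  =  -  0.02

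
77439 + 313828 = 391267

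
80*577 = 46160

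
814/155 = 814/155 = 5.25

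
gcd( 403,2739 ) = 1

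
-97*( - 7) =679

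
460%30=10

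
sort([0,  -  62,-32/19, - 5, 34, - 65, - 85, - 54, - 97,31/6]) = [ - 97, - 85, - 65, - 62,- 54, - 5, - 32/19, 0,31/6,34]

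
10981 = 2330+8651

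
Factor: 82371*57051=4699347921 =3^4 * 2113^1*27457^1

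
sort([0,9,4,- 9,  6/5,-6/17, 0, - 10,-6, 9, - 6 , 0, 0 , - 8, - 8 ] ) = [ - 10 , - 9, - 8,-8, - 6, - 6, - 6/17, 0, 0,0,0, 6/5, 4, 9,9]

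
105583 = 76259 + 29324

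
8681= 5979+2702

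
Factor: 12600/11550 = 12/11 = 2^2*3^1*11^(- 1)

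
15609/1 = 15609 = 15609.00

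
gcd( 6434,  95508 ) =2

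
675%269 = 137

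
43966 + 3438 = 47404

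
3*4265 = 12795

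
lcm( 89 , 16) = 1424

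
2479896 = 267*9288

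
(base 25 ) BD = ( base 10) 288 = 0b100100000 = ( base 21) DF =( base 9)350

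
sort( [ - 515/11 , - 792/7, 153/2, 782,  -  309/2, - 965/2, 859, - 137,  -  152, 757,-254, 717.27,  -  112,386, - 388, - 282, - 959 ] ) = [-959, - 965/2 , - 388, - 282,-254,- 309/2, - 152, - 137, - 792/7, - 112, - 515/11,153/2,386,  717.27, 757, 782, 859 ] 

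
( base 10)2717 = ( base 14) dc1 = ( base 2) 101010011101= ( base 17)96E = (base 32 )2KT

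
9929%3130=539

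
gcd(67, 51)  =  1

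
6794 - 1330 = 5464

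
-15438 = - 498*31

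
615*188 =115620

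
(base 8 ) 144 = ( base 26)3m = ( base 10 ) 100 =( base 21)4G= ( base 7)202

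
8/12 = 2/3 = 0.67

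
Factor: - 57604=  - 2^2 * 14401^1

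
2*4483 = 8966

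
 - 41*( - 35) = 1435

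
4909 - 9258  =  - 4349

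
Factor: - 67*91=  - 6097 = - 7^1*13^1 * 67^1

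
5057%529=296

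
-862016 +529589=  -  332427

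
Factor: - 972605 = - 5^1*194521^1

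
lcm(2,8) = 8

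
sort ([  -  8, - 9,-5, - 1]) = [ - 9 ,  -  8, - 5,  -  1 ] 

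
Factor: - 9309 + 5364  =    -  3^1 * 5^1* 263^1= - 3945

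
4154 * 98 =407092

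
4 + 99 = 103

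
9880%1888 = 440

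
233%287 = 233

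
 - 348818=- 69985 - 278833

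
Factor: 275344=2^4*17209^1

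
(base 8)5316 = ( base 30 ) 326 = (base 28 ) 3EM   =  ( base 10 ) 2766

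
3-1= 2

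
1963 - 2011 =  - 48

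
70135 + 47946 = 118081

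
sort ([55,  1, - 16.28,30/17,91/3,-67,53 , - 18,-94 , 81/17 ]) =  [ - 94, - 67,-18, - 16.28, 1,30/17,81/17,91/3,  53, 55]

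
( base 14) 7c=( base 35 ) 35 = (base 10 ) 110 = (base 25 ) 4A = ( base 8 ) 156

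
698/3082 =349/1541= 0.23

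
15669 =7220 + 8449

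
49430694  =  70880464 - 21449770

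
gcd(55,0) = 55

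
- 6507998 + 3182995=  - 3325003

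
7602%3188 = 1226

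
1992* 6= 11952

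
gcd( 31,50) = 1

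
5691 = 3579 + 2112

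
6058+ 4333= 10391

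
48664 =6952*7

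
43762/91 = 480 + 82/91 = 480.90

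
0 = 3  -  3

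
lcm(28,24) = 168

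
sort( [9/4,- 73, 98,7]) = [-73,9/4, 7, 98 ] 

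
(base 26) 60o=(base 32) 3vg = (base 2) 111111110000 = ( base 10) 4080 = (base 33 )3OL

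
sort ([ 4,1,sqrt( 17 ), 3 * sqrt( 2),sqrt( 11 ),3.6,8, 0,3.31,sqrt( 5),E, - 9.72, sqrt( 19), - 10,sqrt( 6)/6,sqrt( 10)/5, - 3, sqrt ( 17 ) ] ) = [ - 10, - 9.72, - 3, 0,sqrt( 6 ) /6, sqrt( 10) /5,  1,sqrt (5), E,3.31 , sqrt( 11 ),3.6,4,sqrt(17 ) , sqrt(17),3 * sqrt (2),  sqrt ( 19 ),8]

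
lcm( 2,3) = 6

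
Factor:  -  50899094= - 2^1 * 389^1 * 65423^1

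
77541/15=25847/5 = 5169.40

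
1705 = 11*155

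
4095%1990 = 115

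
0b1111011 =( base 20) 63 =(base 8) 173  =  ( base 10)123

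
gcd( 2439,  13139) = 1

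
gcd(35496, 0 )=35496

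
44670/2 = 22335 = 22335.00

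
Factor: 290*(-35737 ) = -2^1 * 5^1  *  13^1*29^1*2749^1= - 10363730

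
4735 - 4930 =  - 195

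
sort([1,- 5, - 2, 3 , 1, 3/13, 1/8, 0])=[  -  5, - 2,0, 1/8 , 3/13 , 1,1, 3 ] 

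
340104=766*444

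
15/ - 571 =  - 15/571 = - 0.03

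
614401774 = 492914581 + 121487193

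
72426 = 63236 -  - 9190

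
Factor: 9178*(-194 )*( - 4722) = 8407672104=2^3*3^1 * 13^1* 97^1*353^1*787^1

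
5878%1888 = 214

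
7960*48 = 382080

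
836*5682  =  4750152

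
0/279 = 0 = 0.00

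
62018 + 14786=76804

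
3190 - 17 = 3173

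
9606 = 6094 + 3512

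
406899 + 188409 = 595308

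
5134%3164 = 1970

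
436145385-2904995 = 433240390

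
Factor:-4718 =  - 2^1*7^1 *337^1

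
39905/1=39905 =39905.00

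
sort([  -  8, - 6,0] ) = [ - 8, - 6,0 ]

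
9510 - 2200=7310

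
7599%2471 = 186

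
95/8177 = 95/8177 = 0.01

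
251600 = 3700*68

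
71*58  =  4118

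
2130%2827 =2130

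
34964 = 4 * 8741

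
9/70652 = 9/70652  =  0.00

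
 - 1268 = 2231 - 3499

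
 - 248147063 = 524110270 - 772257333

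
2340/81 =28 + 8/9 = 28.89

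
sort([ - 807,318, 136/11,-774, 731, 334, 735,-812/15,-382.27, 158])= [  -  807,  -  774,-382.27, - 812/15 , 136/11,  158,318, 334, 731, 735 ]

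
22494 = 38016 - 15522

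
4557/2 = 4557/2 =2278.50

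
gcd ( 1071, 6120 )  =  153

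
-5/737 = -1 + 732/737 = - 0.01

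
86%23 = 17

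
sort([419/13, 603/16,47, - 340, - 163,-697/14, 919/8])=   [ - 340, - 163, - 697/14, 419/13, 603/16,47,919/8 ]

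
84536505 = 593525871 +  - 508989366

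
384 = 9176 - 8792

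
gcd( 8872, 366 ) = 2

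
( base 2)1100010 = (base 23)46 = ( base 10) 98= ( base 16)62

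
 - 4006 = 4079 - 8085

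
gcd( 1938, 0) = 1938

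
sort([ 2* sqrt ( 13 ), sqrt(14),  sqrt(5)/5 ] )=[ sqrt(5)/5, sqrt(14), 2*sqrt ( 13)]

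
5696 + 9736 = 15432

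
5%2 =1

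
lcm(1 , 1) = 1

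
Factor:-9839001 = -3^1 *97^1 * 33811^1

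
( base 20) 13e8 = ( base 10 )9488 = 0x2510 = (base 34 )872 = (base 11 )7146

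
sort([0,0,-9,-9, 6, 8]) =[-9,-9, 0,0,6,8] 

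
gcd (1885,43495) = 5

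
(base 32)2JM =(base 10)2678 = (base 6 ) 20222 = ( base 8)5166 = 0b101001110110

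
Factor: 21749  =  7^1  *  13^1*239^1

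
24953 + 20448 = 45401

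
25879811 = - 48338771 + 74218582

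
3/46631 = 3/46631 =0.00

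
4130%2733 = 1397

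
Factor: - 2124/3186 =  - 2^1*3^( - 1)  =  -2/3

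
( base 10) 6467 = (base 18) 11H5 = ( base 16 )1943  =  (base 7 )24566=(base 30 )75H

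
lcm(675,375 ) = 3375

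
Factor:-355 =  - 5^1*71^1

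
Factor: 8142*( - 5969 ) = - 2^1*3^1*23^1*47^1*59^1*127^1 =- 48599598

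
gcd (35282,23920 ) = 598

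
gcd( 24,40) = 8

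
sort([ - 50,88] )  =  [-50, 88 ] 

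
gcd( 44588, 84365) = 1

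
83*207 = 17181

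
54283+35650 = 89933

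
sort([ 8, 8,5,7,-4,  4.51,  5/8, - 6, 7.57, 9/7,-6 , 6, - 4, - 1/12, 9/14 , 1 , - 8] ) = [- 8, - 6,- 6, - 4, - 4, - 1/12,5/8,9/14, 1,9/7,4.51,5  ,  6 , 7, 7.57, 8,8]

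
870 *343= 298410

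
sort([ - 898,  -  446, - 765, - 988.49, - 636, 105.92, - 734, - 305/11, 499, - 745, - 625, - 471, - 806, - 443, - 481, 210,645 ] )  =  [ - 988.49, - 898,  -  806, - 765,-745, - 734, - 636 , - 625 ,  -  481, - 471, - 446, - 443  , - 305/11,105.92 , 210,499, 645 ]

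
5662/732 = 2831/366 = 7.73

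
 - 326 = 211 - 537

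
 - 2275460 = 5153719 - 7429179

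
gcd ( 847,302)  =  1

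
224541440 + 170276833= 394818273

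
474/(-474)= - 1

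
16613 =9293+7320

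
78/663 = 2/17 = 0.12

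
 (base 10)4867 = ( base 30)5c7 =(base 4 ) 1030003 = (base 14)1AB9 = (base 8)11403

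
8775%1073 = 191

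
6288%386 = 112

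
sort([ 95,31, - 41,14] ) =[ - 41 , 14 , 31,  95]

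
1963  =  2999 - 1036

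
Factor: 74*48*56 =2^8*3^1*7^1 * 37^1 = 198912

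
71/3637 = 71/3637 = 0.02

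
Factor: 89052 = 2^2*3^1 * 41^1*181^1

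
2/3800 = 1/1900 = 0.00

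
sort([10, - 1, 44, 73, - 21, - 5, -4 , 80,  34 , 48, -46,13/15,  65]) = [ -46,  -  21, -5, - 4, - 1,13/15,10, 34,  44,48,65,73,  80 ]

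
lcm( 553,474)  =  3318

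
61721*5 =308605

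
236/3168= 59/792=0.07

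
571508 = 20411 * 28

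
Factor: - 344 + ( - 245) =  - 589 = - 19^1*31^1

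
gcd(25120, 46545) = 5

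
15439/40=385 + 39/40 =385.98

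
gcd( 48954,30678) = 6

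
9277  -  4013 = 5264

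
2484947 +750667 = 3235614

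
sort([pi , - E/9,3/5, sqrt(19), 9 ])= [ - E/9 , 3/5,pi,  sqrt( 19 ), 9] 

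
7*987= 6909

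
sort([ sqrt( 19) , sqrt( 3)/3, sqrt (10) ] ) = [ sqrt (3) /3 , sqrt( 10 ), sqrt(19 ) ]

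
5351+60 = 5411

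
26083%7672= 3067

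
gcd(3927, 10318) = 77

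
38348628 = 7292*5259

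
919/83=919/83  =  11.07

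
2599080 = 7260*358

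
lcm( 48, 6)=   48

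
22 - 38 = -16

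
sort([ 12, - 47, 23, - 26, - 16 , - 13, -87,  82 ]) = [  -  87, - 47, - 26, - 16, - 13, 12 , 23, 82 ]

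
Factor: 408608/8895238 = 204304/4447619 = 2^4*11^( - 1)*43^( - 1)*113^2*9403^( - 1) 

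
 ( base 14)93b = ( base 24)33h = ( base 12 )1075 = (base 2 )11100011001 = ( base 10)1817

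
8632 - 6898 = 1734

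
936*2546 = 2383056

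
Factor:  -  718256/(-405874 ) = 2^3*11^2*547^(-1 )= 968/547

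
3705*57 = 211185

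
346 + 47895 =48241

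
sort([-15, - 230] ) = [-230, - 15]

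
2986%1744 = 1242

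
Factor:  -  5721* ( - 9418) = 53880378 = 2^1*3^1 * 17^1 * 277^1*1907^1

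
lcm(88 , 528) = 528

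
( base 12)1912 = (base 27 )44E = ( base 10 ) 3038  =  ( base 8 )5736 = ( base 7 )11600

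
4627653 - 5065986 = - 438333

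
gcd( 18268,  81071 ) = 1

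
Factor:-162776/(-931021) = 2^3 *7^( -1 )*13^ (-2 )*787^( - 1)*20347^1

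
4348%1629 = 1090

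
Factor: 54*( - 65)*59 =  - 207090 = - 2^1*3^3 * 5^1*13^1*59^1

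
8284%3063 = 2158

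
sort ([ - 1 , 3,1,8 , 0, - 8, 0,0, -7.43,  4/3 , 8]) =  [ - 8, - 7.43, - 1,0, 0,0, 1, 4/3,  3,8,8]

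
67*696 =46632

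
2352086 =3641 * 646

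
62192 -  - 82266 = 144458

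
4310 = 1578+2732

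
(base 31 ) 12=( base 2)100001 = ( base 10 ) 33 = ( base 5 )113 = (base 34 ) x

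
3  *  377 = 1131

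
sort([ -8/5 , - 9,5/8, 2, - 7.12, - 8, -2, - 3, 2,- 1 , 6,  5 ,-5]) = [ - 9, - 8,-7.12 , - 5, - 3 , - 2, - 8/5, - 1,5/8,2, 2,5,6 ]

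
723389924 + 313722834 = 1037112758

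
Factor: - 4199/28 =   -  2^(  -  2 )*7^( - 1) * 13^1*17^1*19^1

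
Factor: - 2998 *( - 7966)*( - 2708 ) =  - 64672640144 = - 2^4 * 7^1 * 569^1 * 677^1*1499^1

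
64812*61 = 3953532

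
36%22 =14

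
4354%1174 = 832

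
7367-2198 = 5169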